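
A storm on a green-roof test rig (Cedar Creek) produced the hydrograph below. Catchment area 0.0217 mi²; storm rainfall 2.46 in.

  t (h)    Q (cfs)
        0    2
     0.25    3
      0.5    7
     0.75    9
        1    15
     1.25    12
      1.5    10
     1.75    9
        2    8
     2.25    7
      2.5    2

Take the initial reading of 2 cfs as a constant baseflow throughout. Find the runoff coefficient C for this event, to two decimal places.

C ≈ 0.45

ΣQ_DR = 62.00 cfs; V = ΣQ_DR·Δt = 55800 ft³.
Runoff depth d = V / A = 1.107 in.
C = d / P = 1.107 / 2.46 = 0.45.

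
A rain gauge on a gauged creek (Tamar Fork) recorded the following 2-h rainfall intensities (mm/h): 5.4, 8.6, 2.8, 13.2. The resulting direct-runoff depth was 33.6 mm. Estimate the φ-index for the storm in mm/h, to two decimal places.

Only the 3 blocks with intensity above φ contribute runoff: 5.4, 8.6, 13.2 mm/h.
Σ(I−φ)·Δt = d  ⇒  (5.4+8.6+13.2 − 3φ)·2 = 33.6
φ = (27.20 − 33.6/2) / 3 = 3.47 mm/h.

φ ≈ 3.47 mm/h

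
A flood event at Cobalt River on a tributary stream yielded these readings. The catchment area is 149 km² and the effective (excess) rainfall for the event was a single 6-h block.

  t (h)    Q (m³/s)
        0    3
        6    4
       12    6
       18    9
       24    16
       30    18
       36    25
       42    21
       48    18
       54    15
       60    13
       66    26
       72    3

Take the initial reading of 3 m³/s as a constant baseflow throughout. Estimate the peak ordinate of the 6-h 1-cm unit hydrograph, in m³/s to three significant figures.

Direct runoff: 0.0, 1.0, 3.0, 6.0, 13.0, 15.0, 22.0, 18.0, 15.0, 12.0, 10.0, 23.0, 0.0 m³/s; ΣQ_DR = 138.0 m³/s, peak = 23.0 m³/s.
Runoff depth d = ΣQ_DR·Δt / A = 138.0 × 21600 / (149 km²) = 20.01 mm.
The 1-cm UH is the DRH scaled by (10 mm)/d, so U_p = 23.0 × 10/20.01 = 11.5 m³/s.

U_p ≈ 11.5 m³/s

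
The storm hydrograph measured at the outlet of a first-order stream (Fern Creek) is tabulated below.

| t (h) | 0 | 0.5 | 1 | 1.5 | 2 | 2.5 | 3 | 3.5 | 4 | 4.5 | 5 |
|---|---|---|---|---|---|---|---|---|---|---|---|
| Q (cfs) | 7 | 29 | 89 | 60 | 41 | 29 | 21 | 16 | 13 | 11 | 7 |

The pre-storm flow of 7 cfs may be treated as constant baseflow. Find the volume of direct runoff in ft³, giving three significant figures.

Direct-runoff ordinates (Q − Q_b): 0.0, 22.0, 82.0, 53.0, 34.0, 22.0, 14.0, 9.0, 6.0, 4.0, 0.0 cfs.
ΣQ_DR = 246.0 cfs.
With Δt = 0.5 h = 1800 s, V = ΣQ_DR · Δt = 246.0 × 1800 = 4.43 × 10^5 ft³.

V ≈ 4.43 × 10^5 ft³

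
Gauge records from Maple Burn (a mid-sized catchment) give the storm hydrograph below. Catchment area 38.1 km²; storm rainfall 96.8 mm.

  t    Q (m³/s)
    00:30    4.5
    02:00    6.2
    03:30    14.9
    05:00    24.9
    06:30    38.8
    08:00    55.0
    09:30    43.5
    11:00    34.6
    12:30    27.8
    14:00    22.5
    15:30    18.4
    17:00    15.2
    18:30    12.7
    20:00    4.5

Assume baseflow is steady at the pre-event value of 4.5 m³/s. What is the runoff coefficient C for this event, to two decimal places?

C ≈ 0.38

ΣQ_DR = 260.5 m³/s; V = ΣQ_DR·Δt = 1.407 × 10^6 m³.
Runoff depth d = V / A = 36.92 mm.
C = d / P = 36.92 / 96.8 = 0.38.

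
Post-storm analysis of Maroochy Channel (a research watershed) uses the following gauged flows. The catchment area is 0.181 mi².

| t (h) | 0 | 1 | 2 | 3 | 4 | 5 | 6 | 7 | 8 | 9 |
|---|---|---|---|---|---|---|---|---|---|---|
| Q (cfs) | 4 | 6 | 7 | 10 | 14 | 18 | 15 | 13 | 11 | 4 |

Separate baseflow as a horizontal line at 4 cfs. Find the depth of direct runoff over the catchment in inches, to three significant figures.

d ≈ 0.531 in

Direct runoff: 0.0, 2.0, 3.0, 6.0, 10.0, 14.0, 11.0, 9.0, 7.0, 0.0 cfs; ΣQ_DR = 62.00 cfs.
V = ΣQ_DR · Δt = 62.00 × 3600 s = 2.232 × 10^5 ft³.
Over A = 0.181 mi², depth = V / A = 0.531 in.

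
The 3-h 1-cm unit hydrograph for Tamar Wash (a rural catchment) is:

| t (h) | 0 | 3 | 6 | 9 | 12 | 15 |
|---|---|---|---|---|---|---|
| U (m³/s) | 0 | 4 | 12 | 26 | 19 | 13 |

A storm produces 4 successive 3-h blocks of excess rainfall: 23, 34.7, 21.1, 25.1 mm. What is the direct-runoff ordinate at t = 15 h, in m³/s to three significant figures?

Q ≈ 181 m³/s

By discrete convolution, Q_j = Σ (P_i / 10 mm) · U_{j−i}.
At t = 15 h (j=5): Q = (23/10)·13 + (34.7/10)·19 + (21.1/10)·26 + (25.1/10)·12 = 181 m³/s.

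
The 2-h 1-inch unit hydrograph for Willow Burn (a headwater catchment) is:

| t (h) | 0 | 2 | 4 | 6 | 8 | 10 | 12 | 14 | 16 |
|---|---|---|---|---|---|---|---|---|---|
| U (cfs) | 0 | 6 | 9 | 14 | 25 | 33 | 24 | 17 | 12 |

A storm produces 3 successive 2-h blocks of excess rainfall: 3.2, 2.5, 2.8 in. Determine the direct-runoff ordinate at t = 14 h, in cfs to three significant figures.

Q ≈ 207 cfs

By discrete convolution, Q_j = Σ (P_i / 1 in) · U_{j−i}.
At t = 14 h (j=7): Q = (3.2/1)·17 + (2.5/1)·24 + (2.8/1)·33 = 207 cfs.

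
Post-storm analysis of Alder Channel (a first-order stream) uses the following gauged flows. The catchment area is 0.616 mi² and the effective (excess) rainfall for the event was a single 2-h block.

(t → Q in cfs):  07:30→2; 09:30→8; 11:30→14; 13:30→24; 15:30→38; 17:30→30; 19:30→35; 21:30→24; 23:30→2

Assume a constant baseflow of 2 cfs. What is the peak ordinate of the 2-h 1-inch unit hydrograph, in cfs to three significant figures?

U_p ≈ 45.0 cfs

Direct runoff: 0.0, 6.0, 12.0, 22.0, 36.0, 28.0, 33.0, 22.0, 0.0 cfs; ΣQ_DR = 159.0 cfs, peak = 36.0 cfs.
Runoff depth d = ΣQ_DR·Δt / A = 159.0 × 7200 / (0.616 mi²) = 0.7999 in.
The 1-inch UH is the DRH scaled by (1 in)/d, so U_p = 36.0 × 1/0.7999 = 45.0 cfs.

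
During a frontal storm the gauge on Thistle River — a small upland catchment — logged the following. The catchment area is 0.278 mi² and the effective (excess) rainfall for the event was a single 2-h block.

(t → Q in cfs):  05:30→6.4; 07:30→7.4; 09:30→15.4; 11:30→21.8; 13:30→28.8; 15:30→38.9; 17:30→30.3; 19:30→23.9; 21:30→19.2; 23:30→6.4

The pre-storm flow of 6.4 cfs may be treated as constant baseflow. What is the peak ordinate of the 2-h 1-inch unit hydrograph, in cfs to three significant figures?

U_p ≈ 21.7 cfs

Direct runoff: 0.0, 1.0, 9.0, 15.4, 22.4, 32.5, 23.9, 17.5, 12.8, 0.0 cfs; ΣQ_DR = 134.5 cfs, peak = 32.5 cfs.
Runoff depth d = ΣQ_DR·Δt / A = 134.5 × 7200 / (0.278 mi²) = 1.499 in.
The 1-inch UH is the DRH scaled by (1 in)/d, so U_p = 32.5 × 1/1.499 = 21.7 cfs.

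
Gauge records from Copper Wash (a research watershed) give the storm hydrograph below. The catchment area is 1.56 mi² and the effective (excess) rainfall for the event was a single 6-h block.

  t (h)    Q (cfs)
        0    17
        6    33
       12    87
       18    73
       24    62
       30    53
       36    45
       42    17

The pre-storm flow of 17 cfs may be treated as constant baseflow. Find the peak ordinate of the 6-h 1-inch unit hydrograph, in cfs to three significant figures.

Direct runoff: 0.0, 16.0, 70.0, 56.0, 45.0, 36.0, 28.0, 0.0 cfs; ΣQ_DR = 251.0 cfs, peak = 70.0 cfs.
Runoff depth d = ΣQ_DR·Δt / A = 251.0 × 21600 / (1.56 mi²) = 1.496 in.
The 1-inch UH is the DRH scaled by (1 in)/d, so U_p = 70.0 × 1/1.496 = 46.8 cfs.

U_p ≈ 46.8 cfs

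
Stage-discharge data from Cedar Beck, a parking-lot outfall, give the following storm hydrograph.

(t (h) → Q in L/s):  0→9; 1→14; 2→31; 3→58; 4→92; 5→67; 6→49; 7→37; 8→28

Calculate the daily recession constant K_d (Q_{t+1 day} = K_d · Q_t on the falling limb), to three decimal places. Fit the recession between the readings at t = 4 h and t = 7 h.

Between t = 4 h and t = 7 h the flow falls from 92 to 37 L/s over 3×1 h = 3 h.
Per-interval ratio K = (37/92)^(1/3) = 0.7381; K_d = K^(24/1) = 0.001.

K_d ≈ 0.001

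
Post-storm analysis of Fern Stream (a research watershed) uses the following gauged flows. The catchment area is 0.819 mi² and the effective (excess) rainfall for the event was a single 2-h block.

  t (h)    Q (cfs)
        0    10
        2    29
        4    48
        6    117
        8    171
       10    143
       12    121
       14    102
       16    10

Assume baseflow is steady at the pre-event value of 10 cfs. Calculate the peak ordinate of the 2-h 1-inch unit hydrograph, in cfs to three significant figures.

U_p ≈ 64.4 cfs

Direct runoff: 0.0, 19.0, 38.0, 107.0, 161.0, 133.0, 111.0, 92.0, 0.0 cfs; ΣQ_DR = 661.0 cfs, peak = 161.0 cfs.
Runoff depth d = ΣQ_DR·Δt / A = 661.0 × 7200 / (0.819 mi²) = 2.501 in.
The 1-inch UH is the DRH scaled by (1 in)/d, so U_p = 161.0 × 1/2.501 = 64.4 cfs.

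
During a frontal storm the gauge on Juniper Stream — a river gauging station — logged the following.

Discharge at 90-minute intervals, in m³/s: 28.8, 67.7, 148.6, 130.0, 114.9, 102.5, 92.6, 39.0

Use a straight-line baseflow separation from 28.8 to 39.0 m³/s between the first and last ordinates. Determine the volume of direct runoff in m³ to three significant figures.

Direct-runoff ordinates (Q − Q_b): 0.00, 37.44, 116.89, 96.83, 80.27, 66.41, 55.06, 0.00 m³/s.
ΣQ_DR = 452.9 m³/s.
With Δt = 1.5 h = 5400 s, V = ΣQ_DR · Δt = 452.9 × 5400 = 2.45 × 10^6 m³.

V ≈ 2.45 × 10^6 m³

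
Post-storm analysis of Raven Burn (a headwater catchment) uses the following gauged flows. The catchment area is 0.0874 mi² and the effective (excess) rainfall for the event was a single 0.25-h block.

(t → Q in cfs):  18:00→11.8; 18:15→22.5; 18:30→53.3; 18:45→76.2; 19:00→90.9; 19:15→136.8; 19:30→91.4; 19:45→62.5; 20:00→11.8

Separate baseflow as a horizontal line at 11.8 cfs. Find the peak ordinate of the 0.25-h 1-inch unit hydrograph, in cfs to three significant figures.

U_p ≈ 62.5 cfs

Direct runoff: 0.0, 10.7, 41.5, 64.4, 79.1, 125.0, 79.6, 50.7, 0.0 cfs; ΣQ_DR = 451.0 cfs, peak = 125.0 cfs.
Runoff depth d = ΣQ_DR·Δt / A = 451.0 × 900 / (0.0874 mi²) = 1.999 in.
The 1-inch UH is the DRH scaled by (1 in)/d, so U_p = 125.0 × 1/1.999 = 62.5 cfs.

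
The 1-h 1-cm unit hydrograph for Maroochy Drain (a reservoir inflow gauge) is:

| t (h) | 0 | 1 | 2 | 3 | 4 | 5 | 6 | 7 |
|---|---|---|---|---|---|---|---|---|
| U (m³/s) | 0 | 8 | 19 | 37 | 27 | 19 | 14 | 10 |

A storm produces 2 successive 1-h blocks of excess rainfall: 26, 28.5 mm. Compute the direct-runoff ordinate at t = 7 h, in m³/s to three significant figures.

By discrete convolution, Q_j = Σ (P_i / 10 mm) · U_{j−i}.
At t = 7 h (j=7): Q = (26/10)·10 + (28.5/10)·14 = 65.9 m³/s.

Q ≈ 65.9 m³/s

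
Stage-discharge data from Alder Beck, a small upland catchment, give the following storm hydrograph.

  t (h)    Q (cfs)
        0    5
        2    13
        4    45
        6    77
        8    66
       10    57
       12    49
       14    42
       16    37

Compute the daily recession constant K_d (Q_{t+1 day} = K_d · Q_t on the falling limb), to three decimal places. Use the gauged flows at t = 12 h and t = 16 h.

Between t = 12 h and t = 16 h the flow falls from 49 to 37 cfs over 2×2 h = 4 h.
Per-interval ratio K = (37/49)^(1/2) = 0.8690; K_d = K^(24/2) = 0.185.

K_d ≈ 0.185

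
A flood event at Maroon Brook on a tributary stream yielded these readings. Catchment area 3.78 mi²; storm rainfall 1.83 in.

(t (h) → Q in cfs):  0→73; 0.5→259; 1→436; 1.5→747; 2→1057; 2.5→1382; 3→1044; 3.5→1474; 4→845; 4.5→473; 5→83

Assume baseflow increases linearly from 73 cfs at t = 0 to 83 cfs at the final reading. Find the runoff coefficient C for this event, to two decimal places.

C ≈ 0.79

ΣQ_DR = 7015 cfs; V = ΣQ_DR·Δt = 1.263 × 10^7 ft³.
Runoff depth d = V / A = 1.438 in.
C = d / P = 1.438 / 1.83 = 0.79.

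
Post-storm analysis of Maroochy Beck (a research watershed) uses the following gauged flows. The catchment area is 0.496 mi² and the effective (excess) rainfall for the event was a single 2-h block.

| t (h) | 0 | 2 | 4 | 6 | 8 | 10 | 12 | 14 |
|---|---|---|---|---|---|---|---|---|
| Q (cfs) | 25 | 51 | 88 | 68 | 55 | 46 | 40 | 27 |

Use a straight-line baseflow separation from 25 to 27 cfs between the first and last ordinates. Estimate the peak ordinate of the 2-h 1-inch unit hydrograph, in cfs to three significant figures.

Direct runoff: 0.00, 25.71, 62.43, 42.14, 28.86, 19.57, 13.29, 0.00 cfs; ΣQ_DR = 192.0 cfs, peak = 62.43 cfs.
Runoff depth d = ΣQ_DR·Δt / A = 192.0 × 7200 / (0.496 mi²) = 1.200 in.
The 1-inch UH is the DRH scaled by (1 in)/d, so U_p = 62.43 × 1/1.200 = 52.0 cfs.

U_p ≈ 52.0 cfs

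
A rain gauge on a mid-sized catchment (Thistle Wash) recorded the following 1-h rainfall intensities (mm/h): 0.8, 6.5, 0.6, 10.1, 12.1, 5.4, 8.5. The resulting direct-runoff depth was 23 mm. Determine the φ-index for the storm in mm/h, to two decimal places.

φ ≈ 3.92 mm/h

Only the 5 blocks with intensity above φ contribute runoff: 6.5, 10.1, 12.1, 5.4, 8.5 mm/h.
Σ(I−φ)·Δt = d  ⇒  (6.5+10.1+12.1+5.4+8.5 − 5φ)·1 = 23
φ = (42.60 − 23/1) / 5 = 3.92 mm/h.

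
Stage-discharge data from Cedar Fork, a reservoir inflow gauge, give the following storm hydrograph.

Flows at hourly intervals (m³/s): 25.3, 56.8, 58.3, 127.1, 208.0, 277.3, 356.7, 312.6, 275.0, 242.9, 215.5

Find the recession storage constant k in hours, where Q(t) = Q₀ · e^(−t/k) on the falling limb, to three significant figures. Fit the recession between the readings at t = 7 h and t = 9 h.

k ≈ 7.93 h

On the falling limb, Q drops from 312.6 to 242.9 m³/s between t = 7 h and t = 9 h (Δt = 2 h).
k = −Δt / ln(Q₂/Q₁) = −2 / ln(242.9/312.6) = 7.93 h.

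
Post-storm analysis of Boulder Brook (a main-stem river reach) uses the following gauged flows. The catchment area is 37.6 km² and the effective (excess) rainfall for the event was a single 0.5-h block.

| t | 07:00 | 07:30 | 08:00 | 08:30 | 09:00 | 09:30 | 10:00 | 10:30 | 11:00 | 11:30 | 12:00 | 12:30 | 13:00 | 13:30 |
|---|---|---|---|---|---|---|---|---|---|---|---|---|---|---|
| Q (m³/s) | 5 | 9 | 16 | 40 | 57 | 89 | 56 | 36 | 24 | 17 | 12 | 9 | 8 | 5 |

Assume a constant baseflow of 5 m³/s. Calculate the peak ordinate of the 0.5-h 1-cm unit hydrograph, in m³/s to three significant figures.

Direct runoff: 0.0, 4.0, 11.0, 35.0, 52.0, 84.0, 51.0, 31.0, 19.0, 12.0, 7.0, 4.0, 3.0, 0.0 m³/s; ΣQ_DR = 313.0 m³/s, peak = 84.0 m³/s.
Runoff depth d = ΣQ_DR·Δt / A = 313.0 × 1800 / (37.6 km²) = 14.98 mm.
The 1-cm UH is the DRH scaled by (10 mm)/d, so U_p = 84.0 × 10/14.98 = 56.1 m³/s.

U_p ≈ 56.1 m³/s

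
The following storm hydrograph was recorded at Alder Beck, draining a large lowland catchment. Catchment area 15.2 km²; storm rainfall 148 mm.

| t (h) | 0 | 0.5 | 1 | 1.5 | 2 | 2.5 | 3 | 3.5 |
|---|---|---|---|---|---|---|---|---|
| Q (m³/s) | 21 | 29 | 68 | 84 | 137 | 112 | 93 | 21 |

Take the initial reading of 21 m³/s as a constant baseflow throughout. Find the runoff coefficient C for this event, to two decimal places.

C ≈ 0.32

ΣQ_DR = 397.0 m³/s; V = ΣQ_DR·Δt = 7.146 × 10^5 m³.
Runoff depth d = V / A = 47.01 mm.
C = d / P = 47.01 / 148 = 0.32.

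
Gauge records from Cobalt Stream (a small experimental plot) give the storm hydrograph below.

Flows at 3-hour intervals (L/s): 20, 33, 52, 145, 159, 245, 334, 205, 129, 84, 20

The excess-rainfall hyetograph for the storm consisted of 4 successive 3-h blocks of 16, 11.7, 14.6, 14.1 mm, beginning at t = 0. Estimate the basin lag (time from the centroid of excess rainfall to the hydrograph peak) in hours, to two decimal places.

Centroid of excess rainfall: t_c = Σ P_i·t̄_i / ΣP_i = 5.9255 h (block centres at 1.5, 4.5, 7.5, 10.5 h).
Hydrograph peak occurs at t = 18 h, so basin lag t_L = 18 − 5.9255 = 12.07 h.

t_L ≈ 12.07 h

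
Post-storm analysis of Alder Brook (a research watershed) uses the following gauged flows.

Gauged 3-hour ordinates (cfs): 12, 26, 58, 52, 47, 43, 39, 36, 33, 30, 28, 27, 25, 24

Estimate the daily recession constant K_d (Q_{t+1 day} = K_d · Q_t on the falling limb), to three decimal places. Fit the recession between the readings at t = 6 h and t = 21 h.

Between t = 6 h and t = 21 h the flow falls from 58 to 36 cfs over 5×3 h = 15 h.
Per-interval ratio K = (36/58)^(1/5) = 0.9090; K_d = K^(24/3) = 0.466.

K_d ≈ 0.466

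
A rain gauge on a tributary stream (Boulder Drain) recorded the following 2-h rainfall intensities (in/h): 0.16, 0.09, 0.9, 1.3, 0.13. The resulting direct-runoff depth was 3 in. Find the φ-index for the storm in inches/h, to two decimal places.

φ ≈ 0.35 in/h

Only the 2 blocks with intensity above φ contribute runoff: 0.9, 1.3 in/h.
Σ(I−φ)·Δt = d  ⇒  (0.9+1.3 − 2φ)·2 = 3
φ = (2.200 − 3/2) / 2 = 0.35 in/h.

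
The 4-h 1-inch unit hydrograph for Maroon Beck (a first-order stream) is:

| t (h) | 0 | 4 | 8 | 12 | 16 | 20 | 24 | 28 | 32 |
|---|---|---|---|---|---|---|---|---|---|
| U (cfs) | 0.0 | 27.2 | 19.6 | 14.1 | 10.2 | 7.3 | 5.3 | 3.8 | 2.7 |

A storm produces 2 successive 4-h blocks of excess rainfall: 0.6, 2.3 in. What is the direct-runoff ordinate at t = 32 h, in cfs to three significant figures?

By discrete convolution, Q_j = Σ (P_i / 1 in) · U_{j−i}.
At t = 32 h (j=8): Q = (0.6/1)·2.7 + (2.3/1)·3.8 = 10.4 cfs.

Q ≈ 10.4 cfs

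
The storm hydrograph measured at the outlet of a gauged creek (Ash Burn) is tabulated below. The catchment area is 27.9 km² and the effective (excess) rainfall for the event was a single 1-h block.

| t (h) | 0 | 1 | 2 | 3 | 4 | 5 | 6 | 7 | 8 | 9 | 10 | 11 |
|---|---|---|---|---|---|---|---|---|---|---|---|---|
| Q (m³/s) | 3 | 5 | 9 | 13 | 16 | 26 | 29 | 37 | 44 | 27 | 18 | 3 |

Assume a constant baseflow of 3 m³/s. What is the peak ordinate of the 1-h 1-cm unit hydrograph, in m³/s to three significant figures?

Direct runoff: 0.0, 2.0, 6.0, 10.0, 13.0, 23.0, 26.0, 34.0, 41.0, 24.0, 15.0, 0.0 m³/s; ΣQ_DR = 194.0 m³/s, peak = 41.0 m³/s.
Runoff depth d = ΣQ_DR·Δt / A = 194.0 × 3600 / (27.9 km²) = 25.03 mm.
The 1-cm UH is the DRH scaled by (10 mm)/d, so U_p = 41.0 × 10/25.03 = 16.4 m³/s.

U_p ≈ 16.4 m³/s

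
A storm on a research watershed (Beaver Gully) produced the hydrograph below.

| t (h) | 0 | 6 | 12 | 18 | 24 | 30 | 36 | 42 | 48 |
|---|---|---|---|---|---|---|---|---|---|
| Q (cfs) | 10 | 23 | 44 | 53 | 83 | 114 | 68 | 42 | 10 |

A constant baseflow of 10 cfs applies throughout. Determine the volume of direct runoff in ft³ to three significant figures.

Direct-runoff ordinates (Q − Q_b): 0.0, 13.0, 34.0, 43.0, 73.0, 104.0, 58.0, 32.0, 0.0 cfs.
ΣQ_DR = 357.0 cfs.
With Δt = 6 h = 21600 s, V = ΣQ_DR · Δt = 357.0 × 21600 = 7.71 × 10^6 ft³.

V ≈ 7.71 × 10^6 ft³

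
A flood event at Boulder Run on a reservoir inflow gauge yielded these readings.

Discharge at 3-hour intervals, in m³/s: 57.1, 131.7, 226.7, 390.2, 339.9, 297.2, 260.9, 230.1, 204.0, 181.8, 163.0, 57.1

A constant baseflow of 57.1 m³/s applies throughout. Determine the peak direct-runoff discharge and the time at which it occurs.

Subtracting baseflow gives direct-runoff ordinates: 0.0, 74.6, 169.6, 333.1, 282.8, 240.1, 203.8, 173.0, 146.9, 124.7, 105.9, 0.0 m³/s.
The maximum is 333.1 m³/s, occurring at the reading for t = 9 h.

Q_p = 333.1 m³/s at t = 9 h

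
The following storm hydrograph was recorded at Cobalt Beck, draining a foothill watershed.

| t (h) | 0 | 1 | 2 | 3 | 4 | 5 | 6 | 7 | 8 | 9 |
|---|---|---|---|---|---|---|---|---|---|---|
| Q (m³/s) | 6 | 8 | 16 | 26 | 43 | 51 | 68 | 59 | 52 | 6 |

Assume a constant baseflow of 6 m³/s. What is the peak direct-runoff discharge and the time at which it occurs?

Subtracting baseflow gives direct-runoff ordinates: 0.0, 2.0, 10.0, 20.0, 37.0, 45.0, 62.0, 53.0, 46.0, 0.0 m³/s.
The maximum is 62.0 m³/s, occurring at the reading for t = 6 h.

Q_p = 62.0 m³/s at t = 6 h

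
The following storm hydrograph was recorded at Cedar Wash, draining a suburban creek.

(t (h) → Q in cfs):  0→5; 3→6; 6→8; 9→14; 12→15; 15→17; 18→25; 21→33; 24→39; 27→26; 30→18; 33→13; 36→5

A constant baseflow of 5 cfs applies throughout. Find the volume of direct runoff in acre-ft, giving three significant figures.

Direct-runoff ordinates (Q − Q_b): 0.0, 1.0, 3.0, 9.0, 10.0, 12.0, 20.0, 28.0, 34.0, 21.0, 13.0, 8.0, 0.0 cfs.
ΣQ_DR = 159.0 cfs.
With Δt = 3 h = 10800 s, V = ΣQ_DR · Δt = 159.0 × 10800 = 1.72 × 10^6 ft³ = 39.4 acre-ft.

V ≈ 39.4 acre-ft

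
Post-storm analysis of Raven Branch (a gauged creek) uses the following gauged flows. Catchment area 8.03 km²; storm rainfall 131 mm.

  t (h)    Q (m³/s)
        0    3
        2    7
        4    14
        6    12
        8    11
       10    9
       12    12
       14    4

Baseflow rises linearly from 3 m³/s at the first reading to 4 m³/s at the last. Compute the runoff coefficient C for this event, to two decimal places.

ΣQ_DR = 44.00 m³/s; V = ΣQ_DR·Δt = 3.168 × 10^5 m³.
Runoff depth d = V / A = 39.45 mm.
C = d / P = 39.45 / 131 = 0.30.

C ≈ 0.30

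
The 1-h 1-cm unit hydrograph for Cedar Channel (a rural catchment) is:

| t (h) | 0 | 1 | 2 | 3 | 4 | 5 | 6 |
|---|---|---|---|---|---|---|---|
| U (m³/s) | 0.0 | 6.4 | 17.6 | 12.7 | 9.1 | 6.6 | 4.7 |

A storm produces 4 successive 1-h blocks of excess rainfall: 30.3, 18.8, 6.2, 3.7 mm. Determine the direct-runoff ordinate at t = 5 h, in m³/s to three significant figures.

By discrete convolution, Q_j = Σ (P_i / 10 mm) · U_{j−i}.
At t = 5 h (j=5): Q = (30.3/10)·6.6 + (18.8/10)·9.1 + (6.2/10)·12.7 + (3.7/10)·17.6 = 51.5 m³/s.

Q ≈ 51.5 m³/s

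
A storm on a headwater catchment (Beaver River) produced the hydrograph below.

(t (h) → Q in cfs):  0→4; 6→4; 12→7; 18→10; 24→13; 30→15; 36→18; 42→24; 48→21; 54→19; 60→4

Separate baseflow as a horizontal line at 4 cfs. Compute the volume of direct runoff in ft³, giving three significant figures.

Direct-runoff ordinates (Q − Q_b): 0.0, 0.0, 3.0, 6.0, 9.0, 11.0, 14.0, 20.0, 17.0, 15.0, 0.0 cfs.
ΣQ_DR = 95.00 cfs.
With Δt = 6 h = 21600 s, V = ΣQ_DR · Δt = 95.00 × 21600 = 2.05 × 10^6 ft³.

V ≈ 2.05 × 10^6 ft³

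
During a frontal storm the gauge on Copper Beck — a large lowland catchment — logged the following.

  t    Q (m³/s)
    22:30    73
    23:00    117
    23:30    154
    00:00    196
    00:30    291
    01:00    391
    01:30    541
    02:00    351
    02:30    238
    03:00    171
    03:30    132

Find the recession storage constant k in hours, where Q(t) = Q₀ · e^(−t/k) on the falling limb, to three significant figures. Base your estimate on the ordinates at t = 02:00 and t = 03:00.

k ≈ 1.39 h

On the falling limb, Q drops from 351 to 171 m³/s between t = 02:00 and t = 03:00 (Δt = 1 h).
k = −Δt / ln(Q₂/Q₁) = −1 / ln(171/351) = 1.39 h.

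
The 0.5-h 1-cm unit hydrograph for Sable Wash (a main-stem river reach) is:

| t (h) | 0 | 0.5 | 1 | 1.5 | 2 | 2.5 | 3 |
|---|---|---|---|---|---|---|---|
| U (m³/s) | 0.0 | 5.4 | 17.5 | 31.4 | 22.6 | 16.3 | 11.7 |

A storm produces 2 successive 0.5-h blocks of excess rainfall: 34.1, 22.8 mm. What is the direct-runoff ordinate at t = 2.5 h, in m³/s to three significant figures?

Q ≈ 107 m³/s

By discrete convolution, Q_j = Σ (P_i / 10 mm) · U_{j−i}.
At t = 2.5 h (j=5): Q = (34.1/10)·16.3 + (22.8/10)·22.6 = 107 m³/s.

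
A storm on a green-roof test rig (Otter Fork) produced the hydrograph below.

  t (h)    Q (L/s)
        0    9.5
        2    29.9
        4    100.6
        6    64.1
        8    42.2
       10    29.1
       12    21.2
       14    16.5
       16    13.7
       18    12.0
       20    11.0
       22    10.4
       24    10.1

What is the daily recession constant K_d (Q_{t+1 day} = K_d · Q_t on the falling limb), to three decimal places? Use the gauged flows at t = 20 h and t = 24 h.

Between t = 20 h and t = 24 h the flow falls from 11.0 to 10.1 L/s over 2×2 h = 4 h.
Per-interval ratio K = (10.1/11.0)^(1/2) = 0.9582; K_d = K^(24/2) = 0.599.

K_d ≈ 0.599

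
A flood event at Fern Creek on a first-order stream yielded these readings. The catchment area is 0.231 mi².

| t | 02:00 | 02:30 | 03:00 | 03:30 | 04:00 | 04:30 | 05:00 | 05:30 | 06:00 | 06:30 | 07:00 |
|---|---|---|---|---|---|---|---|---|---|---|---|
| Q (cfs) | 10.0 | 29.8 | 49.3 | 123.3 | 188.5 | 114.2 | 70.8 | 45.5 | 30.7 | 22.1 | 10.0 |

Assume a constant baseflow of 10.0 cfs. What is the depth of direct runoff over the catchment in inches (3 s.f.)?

d ≈ 1.96 in

Direct runoff: 0.0, 19.8, 39.3, 113.3, 178.5, 104.2, 60.8, 35.5, 20.7, 12.1, 0.0 cfs; ΣQ_DR = 584.2 cfs.
V = ΣQ_DR · Δt = 584.2 × 1800 s = 1.052 × 10^6 ft³.
Over A = 0.231 mi², depth = V / A = 1.96 in.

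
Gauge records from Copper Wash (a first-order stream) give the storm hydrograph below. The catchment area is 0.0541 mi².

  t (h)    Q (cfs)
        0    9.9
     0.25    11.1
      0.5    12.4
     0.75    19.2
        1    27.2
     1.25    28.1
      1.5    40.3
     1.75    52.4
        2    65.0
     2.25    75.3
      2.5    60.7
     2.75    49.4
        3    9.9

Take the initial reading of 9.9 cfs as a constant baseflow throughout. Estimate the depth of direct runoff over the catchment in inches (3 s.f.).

d ≈ 2.38 in

Direct runoff: 0.0, 1.2, 2.5, 9.3, 17.3, 18.2, 30.4, 42.5, 55.1, 65.4, 50.8, 39.5, 0.0 cfs; ΣQ_DR = 332.2 cfs.
V = ΣQ_DR · Δt = 332.2 × 900 s = 2.990 × 10^5 ft³.
Over A = 0.0541 mi², depth = V / A = 2.38 in.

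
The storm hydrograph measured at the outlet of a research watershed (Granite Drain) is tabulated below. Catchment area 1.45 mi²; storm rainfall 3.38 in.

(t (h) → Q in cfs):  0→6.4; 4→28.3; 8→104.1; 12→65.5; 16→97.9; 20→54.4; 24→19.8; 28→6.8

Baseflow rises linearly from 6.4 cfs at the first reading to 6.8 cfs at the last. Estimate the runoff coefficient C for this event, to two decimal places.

ΣQ_DR = 330.4 cfs; V = ΣQ_DR·Δt = 4.758 × 10^6 ft³.
Runoff depth d = V / A = 1.412 in.
C = d / P = 1.412 / 3.38 = 0.42.

C ≈ 0.42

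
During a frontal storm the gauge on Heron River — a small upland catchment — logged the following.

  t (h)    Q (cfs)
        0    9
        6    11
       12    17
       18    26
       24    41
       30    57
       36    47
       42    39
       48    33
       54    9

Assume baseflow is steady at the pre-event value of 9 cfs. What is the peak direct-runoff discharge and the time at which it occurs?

Subtracting baseflow gives direct-runoff ordinates: 0.0, 2.0, 8.0, 17.0, 32.0, 48.0, 38.0, 30.0, 24.0, 0.0 cfs.
The maximum is 48.0 cfs, occurring at the reading for t = 30 h.

Q_p = 48.0 cfs at t = 30 h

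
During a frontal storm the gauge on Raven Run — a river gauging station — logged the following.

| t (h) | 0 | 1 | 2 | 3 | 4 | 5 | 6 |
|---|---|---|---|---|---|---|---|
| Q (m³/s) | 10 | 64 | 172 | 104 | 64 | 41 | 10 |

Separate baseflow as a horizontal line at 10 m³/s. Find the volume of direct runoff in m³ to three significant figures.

Direct-runoff ordinates (Q − Q_b): 0.0, 54.0, 162.0, 94.0, 54.0, 31.0, 0.0 m³/s.
ΣQ_DR = 395.0 m³/s.
With Δt = 1 h = 3600 s, V = ΣQ_DR · Δt = 395.0 × 3600 = 1.42 × 10^6 m³.

V ≈ 1.42 × 10^6 m³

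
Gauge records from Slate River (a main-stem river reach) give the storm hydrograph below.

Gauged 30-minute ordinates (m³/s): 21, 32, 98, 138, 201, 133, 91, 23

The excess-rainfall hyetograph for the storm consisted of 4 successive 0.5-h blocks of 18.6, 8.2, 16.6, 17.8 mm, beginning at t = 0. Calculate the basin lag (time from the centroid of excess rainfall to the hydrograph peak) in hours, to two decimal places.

t_L ≈ 0.98 h

Centroid of excess rainfall: t_c = Σ P_i·t̄_i / ΣP_i = 1.0245 h (block centres at 0.25, 0.75, 1.25, 1.75 h).
Hydrograph peak occurs at t = 2 h, so basin lag t_L = 2 − 1.0245 = 0.98 h.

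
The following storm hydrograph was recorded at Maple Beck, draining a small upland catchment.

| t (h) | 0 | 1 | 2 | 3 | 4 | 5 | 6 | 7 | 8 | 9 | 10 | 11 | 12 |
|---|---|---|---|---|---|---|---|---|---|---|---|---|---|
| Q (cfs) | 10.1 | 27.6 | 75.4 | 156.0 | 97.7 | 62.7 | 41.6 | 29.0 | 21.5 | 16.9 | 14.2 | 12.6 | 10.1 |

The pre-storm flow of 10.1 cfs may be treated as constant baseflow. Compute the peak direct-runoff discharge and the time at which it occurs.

Subtracting baseflow gives direct-runoff ordinates: 0.0, 17.5, 65.3, 145.9, 87.6, 52.6, 31.5, 18.9, 11.4, 6.8, 4.1, 2.5, 0.0 cfs.
The maximum is 145.9 cfs, occurring at the reading for t = 3 h.

Q_p = 145.9 cfs at t = 3 h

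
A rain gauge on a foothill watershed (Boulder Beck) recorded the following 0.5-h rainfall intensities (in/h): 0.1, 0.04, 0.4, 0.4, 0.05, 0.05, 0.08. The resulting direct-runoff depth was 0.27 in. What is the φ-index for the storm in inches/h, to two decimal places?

φ ≈ 0.13 in/h

Only the 2 blocks with intensity above φ contribute runoff: 0.4, 0.4 in/h.
Σ(I−φ)·Δt = d  ⇒  (0.4+0.4 − 2φ)·0.5 = 0.27
φ = (0.8000 − 0.27/0.5) / 2 = 0.13 in/h.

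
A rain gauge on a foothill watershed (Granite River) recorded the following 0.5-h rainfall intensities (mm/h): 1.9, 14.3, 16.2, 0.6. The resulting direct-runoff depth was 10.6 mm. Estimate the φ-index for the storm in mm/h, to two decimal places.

Only the 2 blocks with intensity above φ contribute runoff: 14.3, 16.2 mm/h.
Σ(I−φ)·Δt = d  ⇒  (14.3+16.2 − 2φ)·0.5 = 10.6
φ = (30.50 − 10.6/0.5) / 2 = 4.65 mm/h.

φ ≈ 4.65 mm/h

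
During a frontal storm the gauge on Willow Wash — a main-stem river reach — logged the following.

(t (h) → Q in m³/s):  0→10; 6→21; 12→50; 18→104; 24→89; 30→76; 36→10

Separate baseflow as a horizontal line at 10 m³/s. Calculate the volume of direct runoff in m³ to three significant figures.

V ≈ 6.26 × 10^6 m³

Direct-runoff ordinates (Q − Q_b): 0.0, 11.0, 40.0, 94.0, 79.0, 66.0, 0.0 m³/s.
ΣQ_DR = 290.0 m³/s.
With Δt = 6 h = 21600 s, V = ΣQ_DR · Δt = 290.0 × 21600 = 6.26 × 10^6 m³.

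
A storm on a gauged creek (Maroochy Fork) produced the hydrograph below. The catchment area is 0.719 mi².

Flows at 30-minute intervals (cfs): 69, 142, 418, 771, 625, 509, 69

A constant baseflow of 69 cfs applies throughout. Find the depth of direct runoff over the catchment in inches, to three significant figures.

d ≈ 2.28 in

Direct runoff: 0.0, 73.0, 349.0, 702.0, 556.0, 440.0, 0.0 cfs; ΣQ_DR = 2120 cfs.
V = ΣQ_DR · Δt = 2120 × 1800 s = 3.816 × 10^6 ft³.
Over A = 0.719 mi², depth = V / A = 2.28 in.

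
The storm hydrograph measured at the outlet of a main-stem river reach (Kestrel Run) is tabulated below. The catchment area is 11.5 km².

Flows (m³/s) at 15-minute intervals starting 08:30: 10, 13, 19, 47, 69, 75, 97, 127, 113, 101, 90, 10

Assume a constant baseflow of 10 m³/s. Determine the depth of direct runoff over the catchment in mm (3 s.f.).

d ≈ 50.9 mm

Direct runoff: 0.0, 3.0, 9.0, 37.0, 59.0, 65.0, 87.0, 117.0, 103.0, 91.0, 80.0, 0.0 m³/s; ΣQ_DR = 651.0 m³/s.
V = ΣQ_DR · Δt = 651.0 × 900 s = 5.859 × 10^5 m³.
Over A = 11.5 km², depth = V / A = 50.9 mm.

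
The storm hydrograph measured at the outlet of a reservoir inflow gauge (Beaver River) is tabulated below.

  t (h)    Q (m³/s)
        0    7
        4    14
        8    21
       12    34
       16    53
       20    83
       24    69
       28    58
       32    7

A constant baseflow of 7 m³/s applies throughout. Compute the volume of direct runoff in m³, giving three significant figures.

V ≈ 4.08 × 10^6 m³

Direct-runoff ordinates (Q − Q_b): 0.0, 7.0, 14.0, 27.0, 46.0, 76.0, 62.0, 51.0, 0.0 m³/s.
ΣQ_DR = 283.0 m³/s.
With Δt = 4 h = 14400 s, V = ΣQ_DR · Δt = 283.0 × 14400 = 4.08 × 10^6 m³.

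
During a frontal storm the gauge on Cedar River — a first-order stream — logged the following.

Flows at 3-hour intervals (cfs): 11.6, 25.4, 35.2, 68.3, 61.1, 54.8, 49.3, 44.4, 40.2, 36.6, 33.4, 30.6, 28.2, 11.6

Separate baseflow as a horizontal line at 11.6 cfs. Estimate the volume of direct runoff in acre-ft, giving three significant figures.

V ≈ 91.3 acre-ft

Direct-runoff ordinates (Q − Q_b): 0.0, 13.8, 23.6, 56.7, 49.5, 43.2, 37.7, 32.8, 28.6, 25.0, 21.8, 19.0, 16.6, 0.0 cfs.
ΣQ_DR = 368.3 cfs.
With Δt = 3 h = 10800 s, V = ΣQ_DR · Δt = 368.3 × 10800 = 3.98 × 10^6 ft³ = 91.3 acre-ft.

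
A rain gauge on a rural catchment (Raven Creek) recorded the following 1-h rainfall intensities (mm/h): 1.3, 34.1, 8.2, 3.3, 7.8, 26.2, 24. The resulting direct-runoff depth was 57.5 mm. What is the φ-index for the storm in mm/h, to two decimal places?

Only the 3 blocks with intensity above φ contribute runoff: 34.1, 26.2, 24 mm/h.
Σ(I−φ)·Δt = d  ⇒  (34.1+26.2+24 − 3φ)·1 = 57.5
φ = (84.30 − 57.5/1) / 3 = 8.93 mm/h.

φ ≈ 8.93 mm/h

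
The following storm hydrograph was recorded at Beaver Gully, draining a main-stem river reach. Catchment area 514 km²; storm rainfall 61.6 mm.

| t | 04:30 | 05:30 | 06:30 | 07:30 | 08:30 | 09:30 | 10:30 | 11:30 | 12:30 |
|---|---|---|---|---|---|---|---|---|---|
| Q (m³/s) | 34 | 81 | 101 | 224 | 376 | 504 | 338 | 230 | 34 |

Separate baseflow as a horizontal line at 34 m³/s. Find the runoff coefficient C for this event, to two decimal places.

ΣQ_DR = 1616 m³/s; V = ΣQ_DR·Δt = 5.818 × 10^6 m³.
Runoff depth d = V / A = 11.32 mm.
C = d / P = 11.32 / 61.6 = 0.18.

C ≈ 0.18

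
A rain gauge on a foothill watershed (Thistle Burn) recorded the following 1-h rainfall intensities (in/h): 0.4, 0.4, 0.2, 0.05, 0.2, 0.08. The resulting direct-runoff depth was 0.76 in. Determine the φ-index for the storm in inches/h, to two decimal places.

φ ≈ 0.11 in/h

Only the 4 blocks with intensity above φ contribute runoff: 0.4, 0.4, 0.2, 0.2 in/h.
Σ(I−φ)·Δt = d  ⇒  (0.4+0.4+0.2+0.2 − 4φ)·1 = 0.76
φ = (1.200 − 0.76/1) / 4 = 0.11 in/h.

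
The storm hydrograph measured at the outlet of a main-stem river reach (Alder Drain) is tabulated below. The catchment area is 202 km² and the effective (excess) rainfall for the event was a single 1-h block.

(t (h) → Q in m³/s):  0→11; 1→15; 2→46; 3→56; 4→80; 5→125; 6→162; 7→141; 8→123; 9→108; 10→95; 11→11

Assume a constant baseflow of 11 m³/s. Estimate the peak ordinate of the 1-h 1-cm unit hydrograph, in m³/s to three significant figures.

Direct runoff: 0.0, 4.0, 35.0, 45.0, 69.0, 114.0, 151.0, 130.0, 112.0, 97.0, 84.0, 0.0 m³/s; ΣQ_DR = 841.0 m³/s, peak = 151.0 m³/s.
Runoff depth d = ΣQ_DR·Δt / A = 841.0 × 3600 / (202 km²) = 14.99 mm.
The 1-cm UH is the DRH scaled by (10 mm)/d, so U_p = 151.0 × 10/14.99 = 101 m³/s.

U_p ≈ 101 m³/s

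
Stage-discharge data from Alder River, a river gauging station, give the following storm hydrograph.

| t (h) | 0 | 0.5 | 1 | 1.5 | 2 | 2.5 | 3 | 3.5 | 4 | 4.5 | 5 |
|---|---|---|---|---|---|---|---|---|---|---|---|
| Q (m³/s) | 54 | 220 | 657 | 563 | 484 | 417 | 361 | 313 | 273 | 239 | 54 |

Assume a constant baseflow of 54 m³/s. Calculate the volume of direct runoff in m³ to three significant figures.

V ≈ 5.47 × 10^6 m³

Direct-runoff ordinates (Q − Q_b): 0.0, 166.0, 603.0, 509.0, 430.0, 363.0, 307.0, 259.0, 219.0, 185.0, 0.0 m³/s.
ΣQ_DR = 3041 m³/s.
With Δt = 0.5 h = 1800 s, V = ΣQ_DR · Δt = 3041 × 1800 = 5.47 × 10^6 m³.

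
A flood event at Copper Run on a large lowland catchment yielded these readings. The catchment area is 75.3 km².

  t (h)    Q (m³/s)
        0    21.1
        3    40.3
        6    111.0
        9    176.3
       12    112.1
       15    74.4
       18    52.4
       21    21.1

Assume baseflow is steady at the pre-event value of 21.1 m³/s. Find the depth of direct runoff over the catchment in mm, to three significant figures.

d ≈ 63.1 mm

Direct runoff: 0.0, 19.2, 89.9, 155.2, 91.0, 53.3, 31.3, 0.0 m³/s; ΣQ_DR = 439.9 m³/s.
V = ΣQ_DR · Δt = 439.9 × 10800 s = 4.751 × 10^6 m³.
Over A = 75.3 km², depth = V / A = 63.1 mm.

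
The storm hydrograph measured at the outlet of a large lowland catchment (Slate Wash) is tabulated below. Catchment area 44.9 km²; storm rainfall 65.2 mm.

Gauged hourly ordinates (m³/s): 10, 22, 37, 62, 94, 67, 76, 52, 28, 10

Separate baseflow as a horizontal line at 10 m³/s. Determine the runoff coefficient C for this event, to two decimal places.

C ≈ 0.44

ΣQ_DR = 358.0 m³/s; V = ΣQ_DR·Δt = 1.289 × 10^6 m³.
Runoff depth d = V / A = 28.70 mm.
C = d / P = 28.70 / 65.2 = 0.44.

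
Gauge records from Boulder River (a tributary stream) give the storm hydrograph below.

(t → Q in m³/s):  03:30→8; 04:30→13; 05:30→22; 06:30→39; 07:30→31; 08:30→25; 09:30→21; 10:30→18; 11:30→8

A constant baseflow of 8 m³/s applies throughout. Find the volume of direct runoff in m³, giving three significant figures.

V ≈ 4.07 × 10^5 m³

Direct-runoff ordinates (Q − Q_b): 0.0, 5.0, 14.0, 31.0, 23.0, 17.0, 13.0, 10.0, 0.0 m³/s.
ΣQ_DR = 113.0 m³/s.
With Δt = 1 h = 3600 s, V = ΣQ_DR · Δt = 113.0 × 3600 = 4.07 × 10^5 m³.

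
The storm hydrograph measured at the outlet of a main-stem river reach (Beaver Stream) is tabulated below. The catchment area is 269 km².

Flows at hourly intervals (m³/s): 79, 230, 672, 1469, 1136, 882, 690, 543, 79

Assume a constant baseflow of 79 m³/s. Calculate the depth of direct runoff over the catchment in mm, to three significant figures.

Direct runoff: 0.0, 151.0, 593.0, 1390.0, 1057.0, 803.0, 611.0, 464.0, 0.0 m³/s; ΣQ_DR = 5069 m³/s.
V = ΣQ_DR · Δt = 5069 × 3600 s = 1.825 × 10^7 m³.
Over A = 269 km², depth = V / A = 67.8 mm.

d ≈ 67.8 mm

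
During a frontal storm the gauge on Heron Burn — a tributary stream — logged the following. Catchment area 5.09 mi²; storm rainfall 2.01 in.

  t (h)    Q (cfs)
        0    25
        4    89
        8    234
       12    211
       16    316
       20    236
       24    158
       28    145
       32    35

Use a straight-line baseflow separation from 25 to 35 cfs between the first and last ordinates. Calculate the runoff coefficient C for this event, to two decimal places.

ΣQ_DR = 1179 cfs; V = ΣQ_DR·Δt = 1.698 × 10^7 ft³.
Runoff depth d = V / A = 1.436 in.
C = d / P = 1.436 / 2.01 = 0.71.

C ≈ 0.71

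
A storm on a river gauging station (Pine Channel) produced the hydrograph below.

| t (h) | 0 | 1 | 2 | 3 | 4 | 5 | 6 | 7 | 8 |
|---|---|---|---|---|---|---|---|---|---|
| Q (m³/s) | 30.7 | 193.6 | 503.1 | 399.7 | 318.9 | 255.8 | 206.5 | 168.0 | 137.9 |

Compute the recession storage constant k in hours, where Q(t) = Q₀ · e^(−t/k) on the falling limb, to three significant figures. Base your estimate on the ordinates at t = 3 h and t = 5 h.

k ≈ 4.48 h

On the falling limb, Q drops from 399.7 to 255.8 m³/s between t = 3 h and t = 5 h (Δt = 2 h).
k = −Δt / ln(Q₂/Q₁) = −2 / ln(255.8/399.7) = 4.48 h.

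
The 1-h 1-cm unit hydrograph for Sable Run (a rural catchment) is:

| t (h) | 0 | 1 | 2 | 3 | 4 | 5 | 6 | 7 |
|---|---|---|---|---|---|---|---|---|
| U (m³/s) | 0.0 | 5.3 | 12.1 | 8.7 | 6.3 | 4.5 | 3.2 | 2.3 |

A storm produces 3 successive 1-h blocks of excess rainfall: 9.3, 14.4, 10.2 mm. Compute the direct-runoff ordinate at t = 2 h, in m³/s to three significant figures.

By discrete convolution, Q_j = Σ (P_i / 10 mm) · U_{j−i}.
At t = 2 h (j=2): Q = (9.3/10)·12.1 + (14.4/10)·5.3 + (10.2/10)·0.0 = 18.9 m³/s.

Q ≈ 18.9 m³/s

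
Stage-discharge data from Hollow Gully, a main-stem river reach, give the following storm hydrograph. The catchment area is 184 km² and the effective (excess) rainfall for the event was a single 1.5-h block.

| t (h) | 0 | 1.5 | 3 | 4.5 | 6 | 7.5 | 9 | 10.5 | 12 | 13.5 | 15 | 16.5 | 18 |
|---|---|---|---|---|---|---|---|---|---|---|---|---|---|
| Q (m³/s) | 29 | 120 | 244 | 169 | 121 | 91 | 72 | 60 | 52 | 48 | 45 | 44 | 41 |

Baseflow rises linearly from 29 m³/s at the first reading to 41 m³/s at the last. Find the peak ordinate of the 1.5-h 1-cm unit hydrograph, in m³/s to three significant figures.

Direct runoff: 0.00, 90.00, 213.00, 137.00, 88.00, 57.00, 37.00, 24.00, 15.00, 10.00, 6.00, 4.00, 0.00 m³/s; ΣQ_DR = 681.0 m³/s, peak = 213.00 m³/s.
Runoff depth d = ΣQ_DR·Δt / A = 681.0 × 5400 / (184 km²) = 19.99 mm.
The 1-cm UH is the DRH scaled by (10 mm)/d, so U_p = 213.00 × 10/19.99 = 107 m³/s.

U_p ≈ 107 m³/s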